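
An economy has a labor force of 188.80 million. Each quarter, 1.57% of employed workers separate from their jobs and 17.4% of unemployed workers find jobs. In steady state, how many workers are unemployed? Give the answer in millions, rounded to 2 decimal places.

Steady-state unemployment rate u* = s/(s+f) = 1.57/(1.57+17.4) = 0.082762.
Unemployed = u* × labor force = 0.082762 × 188.80 ≈ 15.63 million.

About 15.63 million are unemployed in steady state.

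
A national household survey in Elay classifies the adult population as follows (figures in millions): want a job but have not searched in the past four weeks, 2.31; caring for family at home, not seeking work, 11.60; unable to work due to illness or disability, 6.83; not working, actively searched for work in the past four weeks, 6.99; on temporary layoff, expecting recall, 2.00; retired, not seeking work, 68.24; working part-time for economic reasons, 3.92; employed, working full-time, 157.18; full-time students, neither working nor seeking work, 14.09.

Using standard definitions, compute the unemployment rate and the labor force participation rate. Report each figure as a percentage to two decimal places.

Unemployment rate ≈ 5.29%; labor force participation rate ≈ 62.27%.

Employed = 3.92 + 157.18 = 161.10 million (anyone who worked, including part-time for economic reasons, counts as employed).
Unemployed = 6.99 + 2.00 = 8.99 million (jobless and actively searching, or on temporary layoff).
Labor force = 161.10 + 8.99 = 170.09 million.
Not in labor force = 2.31 + 11.60 + 6.83 + 68.24 + 14.09 = 103.07 million (those not working and not actively searching are outside the labor force — including those who want a job but have given up searching).
Civilian working-age population = 170.09 + 103.07 = 273.16 million.
Unemployment rate = 8.99 / 170.09 = 5.29%.
Labor force participation rate = 170.09 / 273.16 = 62.27%.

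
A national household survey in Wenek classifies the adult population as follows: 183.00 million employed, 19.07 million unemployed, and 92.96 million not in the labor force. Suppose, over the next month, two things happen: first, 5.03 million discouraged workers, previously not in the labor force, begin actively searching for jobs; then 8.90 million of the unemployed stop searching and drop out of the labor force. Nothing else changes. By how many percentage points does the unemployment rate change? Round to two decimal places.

Initially, labor force = 183.00 + 19.07 = 202.07 million, so u = 19.07/202.07 = 9.44%.
After the first change, unemployed and labor force both rise by 5.03 → E = 183.00, U = 24.10, labor force = 207.10 million.
After the second change, unemployed and labor force both fall by 8.90 → E = 183.00, U = 15.20, labor force = 198.20 million.
New unemployment rate = 15.20 / 198.20 = 7.67%.
Change = 7.67% − 9.44% = −1.77 percentage points.

The unemployment rate changes by −1.77 percentage points.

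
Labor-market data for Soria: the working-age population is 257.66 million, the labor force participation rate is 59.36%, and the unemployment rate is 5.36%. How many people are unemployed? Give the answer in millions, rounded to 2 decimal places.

About 8.20 million are unemployed.

Labor force = 0.5936 × 257.66 = 152.95 million.
Unemployed = 0.0536 × 152.95 ≈ 8.20 million.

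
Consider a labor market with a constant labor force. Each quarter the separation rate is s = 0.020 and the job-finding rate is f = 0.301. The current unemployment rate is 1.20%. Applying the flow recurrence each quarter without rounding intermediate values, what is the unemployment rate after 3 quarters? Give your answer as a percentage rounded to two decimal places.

With a fixed labor force, u_{t+1} = u_t + s·(1−u_t) − f·u_t = u_t·(1−s−f) + s.
Here 1−s−f = 0.679 and s = 0.020.
u_1 = 0.012000 × 0.679 + 0.020 = 0.028148.
u_2 = 0.028148 × 0.679 + 0.020 = 0.039112.
u_3 = 0.039112 × 0.679 + 0.020 = 0.046557.

Unemployment rate after three quarters ≈ 4.66%.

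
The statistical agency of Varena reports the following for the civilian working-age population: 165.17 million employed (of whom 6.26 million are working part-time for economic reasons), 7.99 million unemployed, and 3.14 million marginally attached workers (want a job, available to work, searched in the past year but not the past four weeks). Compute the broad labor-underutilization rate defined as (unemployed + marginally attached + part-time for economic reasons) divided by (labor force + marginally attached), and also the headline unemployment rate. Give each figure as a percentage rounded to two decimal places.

Labor force = 165.17 + 7.99 = 173.16 million.
Numerator = 7.99 + 3.14 + 6.26 = 17.39 million.
Denominator = 173.16 + 3.14 = 176.30 million.
Broad rate = 17.39 / 176.30 = 9.86%.
Headline unemployment rate = 7.99 / 173.16 = 4.61%.

Broad underutilization rate ≈ 9.86%; headline unemployment rate ≈ 4.61%.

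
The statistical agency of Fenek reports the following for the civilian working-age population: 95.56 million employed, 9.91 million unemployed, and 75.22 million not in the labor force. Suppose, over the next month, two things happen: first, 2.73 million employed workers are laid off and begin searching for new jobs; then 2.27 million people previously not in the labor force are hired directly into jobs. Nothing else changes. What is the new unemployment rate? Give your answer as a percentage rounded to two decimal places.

Initially, labor force = 95.56 + 9.91 = 105.47 million, so u = 9.91/105.47 = 9.40%.
After the first change, employed falls and unemployed rises by 2.73; labor force unchanged → E = 92.83, U = 12.64, labor force = 105.47 million.
After the second change, employed and labor force both rise by 2.27; unemployed unchanged → E = 95.10, U = 12.64, labor force = 107.74 million.
New unemployment rate = 12.64 / 107.74 = 11.73%.

New unemployment rate ≈ 11.73%.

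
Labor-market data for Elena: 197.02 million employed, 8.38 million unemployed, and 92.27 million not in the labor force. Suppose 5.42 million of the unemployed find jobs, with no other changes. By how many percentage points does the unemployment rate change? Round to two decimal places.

Initially, labor force = 197.02 + 8.38 = 205.40 million, so u = 8.38/205.40 = 4.08%.
After the change, unemployed falls and employed rises by 5.42; labor force unchanged → E = 202.44, U = 2.96, labor force = 205.40 million.
New unemployment rate = 2.96 / 205.40 = 1.44%.
Change = 1.44% − 4.08% = −2.64 percentage points.

The unemployment rate changes by −2.64 percentage points.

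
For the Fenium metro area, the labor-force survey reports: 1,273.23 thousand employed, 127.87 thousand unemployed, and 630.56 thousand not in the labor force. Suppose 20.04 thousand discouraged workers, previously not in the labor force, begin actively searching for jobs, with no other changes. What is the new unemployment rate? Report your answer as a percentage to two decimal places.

New unemployment rate ≈ 10.41%.

Initially, labor force = 1,273.23 + 127.87 = 1,401.10 thousand, so u = 127.87/1,401.10 = 9.13%.
After the change, unemployed and labor force both rise by 20.04 → E = 1,273.23, U = 147.91, labor force = 1,421.14 thousand.
New unemployment rate = 147.91 / 1,421.14 = 10.41%.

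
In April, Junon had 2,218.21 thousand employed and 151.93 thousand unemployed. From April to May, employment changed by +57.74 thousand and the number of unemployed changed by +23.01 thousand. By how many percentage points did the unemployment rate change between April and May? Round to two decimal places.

The unemployment rate changed by +0.73 percentage points.

April: labor force = 2,218.21 + 151.93 = 2,370.14; u = 151.93/2,370.14 = 6.41%.
May: labor force = 2,275.95 + 174.94 = 2,450.89; u = 174.94/2,450.89 = 7.14%.
Change = 7.14% − 6.41% = +0.73 pp.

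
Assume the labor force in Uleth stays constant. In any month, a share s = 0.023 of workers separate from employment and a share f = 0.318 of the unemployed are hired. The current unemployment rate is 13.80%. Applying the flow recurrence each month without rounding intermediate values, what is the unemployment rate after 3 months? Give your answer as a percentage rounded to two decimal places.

Unemployment rate after three months ≈ 8.76%.

With a fixed labor force, u_{t+1} = u_t + s·(1−u_t) − f·u_t = u_t·(1−s−f) + s.
Here 1−s−f = 0.659 and s = 0.023.
u_1 = 0.138000 × 0.659 + 0.023 = 0.113942.
u_2 = 0.113942 × 0.659 + 0.023 = 0.098088.
u_3 = 0.098088 × 0.659 + 0.023 = 0.087640.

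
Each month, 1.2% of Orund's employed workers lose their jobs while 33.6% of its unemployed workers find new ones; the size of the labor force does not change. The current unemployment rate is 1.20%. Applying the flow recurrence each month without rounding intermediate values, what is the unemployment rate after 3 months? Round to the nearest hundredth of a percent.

Unemployment rate after three months ≈ 2.83%.

With a fixed labor force, u_{t+1} = u_t + s·(1−u_t) − f·u_t = u_t·(1−s−f) + s.
Here 1−s−f = 0.652 and s = 0.012.
u_1 = 0.012000 × 0.652 + 0.012 = 0.019824.
u_2 = 0.019824 × 0.652 + 0.012 = 0.024925.
u_3 = 0.024925 × 0.652 + 0.012 = 0.028251.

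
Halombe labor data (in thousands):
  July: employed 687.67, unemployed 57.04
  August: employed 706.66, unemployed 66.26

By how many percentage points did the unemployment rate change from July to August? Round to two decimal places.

The unemployment rate changed by +0.91 percentage points.

July: labor force = 687.67 + 57.04 = 744.71; u = 57.04/744.71 = 7.66%.
August: labor force = 706.66 + 66.26 = 772.92; u = 66.26/772.92 = 8.57%.
Change = 8.57% − 7.66% = +0.91 pp.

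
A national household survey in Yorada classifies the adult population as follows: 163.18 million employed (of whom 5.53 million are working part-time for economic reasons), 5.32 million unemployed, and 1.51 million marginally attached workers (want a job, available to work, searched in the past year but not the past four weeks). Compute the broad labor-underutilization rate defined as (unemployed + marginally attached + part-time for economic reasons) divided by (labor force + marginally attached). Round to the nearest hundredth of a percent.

Broad underutilization rate ≈ 7.27%.

Labor force = 163.18 + 5.32 = 168.50 million.
Numerator = 5.32 + 1.51 + 5.53 = 12.36 million.
Denominator = 168.50 + 1.51 = 170.01 million.
Broad rate = 12.36 / 170.01 = 7.27%.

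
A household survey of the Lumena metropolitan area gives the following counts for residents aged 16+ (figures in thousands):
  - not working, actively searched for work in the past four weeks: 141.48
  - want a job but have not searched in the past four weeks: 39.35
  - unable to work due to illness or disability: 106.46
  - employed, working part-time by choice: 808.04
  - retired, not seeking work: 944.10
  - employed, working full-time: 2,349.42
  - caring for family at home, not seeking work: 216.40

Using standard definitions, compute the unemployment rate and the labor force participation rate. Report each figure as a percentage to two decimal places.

Unemployment rate ≈ 4.29%; labor force participation rate ≈ 71.63%.

Employed = 808.04 + 2,349.42 = 3,157.46 thousand.
Unemployed = 141.48 thousand.
Labor force = 3,157.46 + 141.48 = 3,298.94 thousand.
Not in labor force = 39.35 + 106.46 + 944.10 + 216.40 = 1,306.31 thousand (those not working and not actively searching are outside the labor force — including those who want a job but have given up searching).
Civilian working-age population = 3,298.94 + 1,306.31 = 4,605.25 thousand.
Unemployment rate = 141.48 / 3,298.94 = 4.29%.
Labor force participation rate = 3,298.94 / 4,605.25 = 71.63%.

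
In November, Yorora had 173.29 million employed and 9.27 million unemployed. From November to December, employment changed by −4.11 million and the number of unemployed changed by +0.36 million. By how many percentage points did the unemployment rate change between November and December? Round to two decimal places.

November: labor force = 173.29 + 9.27 = 182.56; u = 9.27/182.56 = 5.08%.
December: labor force = 169.18 + 9.63 = 178.81; u = 9.63/178.81 = 5.39%.
Change = 5.39% − 5.08% = +0.31 pp.

The unemployment rate changed by +0.31 percentage points.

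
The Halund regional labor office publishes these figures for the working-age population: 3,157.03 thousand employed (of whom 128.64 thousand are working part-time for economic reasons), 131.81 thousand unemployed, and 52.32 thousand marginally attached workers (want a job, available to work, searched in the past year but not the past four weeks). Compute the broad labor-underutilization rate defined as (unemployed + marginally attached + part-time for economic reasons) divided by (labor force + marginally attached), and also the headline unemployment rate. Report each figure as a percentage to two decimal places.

Broad underutilization rate ≈ 9.36%; headline unemployment rate ≈ 4.01%.

Labor force = 3,157.03 + 131.81 = 3,288.84 thousand.
Numerator = 131.81 + 52.32 + 128.64 = 312.77 thousand.
Denominator = 3,288.84 + 52.32 = 3,341.16 thousand.
Broad rate = 312.77 / 3,341.16 = 9.36%.
Headline unemployment rate = 131.81 / 3,288.84 = 4.01%.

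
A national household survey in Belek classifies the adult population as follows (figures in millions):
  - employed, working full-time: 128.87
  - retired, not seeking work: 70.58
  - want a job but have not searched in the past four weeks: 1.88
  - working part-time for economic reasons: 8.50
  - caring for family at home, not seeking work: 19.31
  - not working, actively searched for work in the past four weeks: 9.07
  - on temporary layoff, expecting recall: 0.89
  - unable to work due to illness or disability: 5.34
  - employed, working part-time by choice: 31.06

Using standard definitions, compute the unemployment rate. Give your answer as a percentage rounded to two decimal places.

Employed = 128.87 + 8.50 + 31.06 = 168.43 million (anyone who worked, including part-time for economic reasons, counts as employed).
Unemployed = 9.07 + 0.89 = 9.96 million (jobless and actively searching, or on temporary layoff).
Labor force = 168.43 + 9.96 = 178.39 million.
Unemployment rate = 9.96 / 178.39 = 5.58%.

Unemployment rate ≈ 5.58%.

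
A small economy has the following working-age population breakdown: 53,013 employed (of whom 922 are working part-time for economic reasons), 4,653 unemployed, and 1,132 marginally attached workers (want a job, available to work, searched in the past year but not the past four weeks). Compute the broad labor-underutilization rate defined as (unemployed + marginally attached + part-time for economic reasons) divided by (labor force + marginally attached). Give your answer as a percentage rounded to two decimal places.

Labor force = 53,013 + 4,653 = 57,666.
Numerator = 4,653 + 1,132 + 922 = 6,707.
Denominator = 57,666 + 1,132 = 58,798.
Broad rate = 6,707 / 58,798 = 11.41%.

Broad underutilization rate ≈ 11.41%.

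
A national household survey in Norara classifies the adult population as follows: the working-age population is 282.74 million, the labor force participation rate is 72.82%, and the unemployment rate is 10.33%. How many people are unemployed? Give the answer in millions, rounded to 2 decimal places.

About 21.27 million are unemployed.

Labor force = 0.7282 × 282.74 = 205.89 million.
Unemployed = 0.1033 × 205.89 ≈ 21.27 million.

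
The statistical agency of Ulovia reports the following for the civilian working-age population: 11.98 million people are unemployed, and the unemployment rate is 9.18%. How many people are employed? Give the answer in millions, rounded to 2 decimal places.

About 118.52 million are employed.

Labor force = U / u = 11.98 / 0.0918 ≈ 130.50 million.
Employed = labor force − unemployed = 130.50 − 11.98 = 118.52 million.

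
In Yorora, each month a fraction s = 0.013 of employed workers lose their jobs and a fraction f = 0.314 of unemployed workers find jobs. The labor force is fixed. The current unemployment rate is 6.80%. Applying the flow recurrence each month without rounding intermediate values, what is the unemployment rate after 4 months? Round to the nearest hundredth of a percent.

Unemployment rate after four months ≈ 4.55%.

With a fixed labor force, u_{t+1} = u_t + s·(1−u_t) − f·u_t = u_t·(1−s−f) + s.
Here 1−s−f = 0.673 and s = 0.013.
u_1 = 0.068000 × 0.673 + 0.013 = 0.058764.
u_2 = 0.058764 × 0.673 + 0.013 = 0.052548.
u_3 = 0.052548 × 0.673 + 0.013 = 0.048365.
u_4 = 0.048365 × 0.673 + 0.013 = 0.045550.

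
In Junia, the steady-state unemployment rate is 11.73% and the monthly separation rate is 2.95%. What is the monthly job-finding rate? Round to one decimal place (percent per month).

Job-finding rate ≈ 22.2% per month.

From u* = s/(s+f): f = s·(1−u)/u.
f = 2.95 × (1 − 0.1173) / 0.1173 = 2.6040 / 0.1173 ≈ 22.2% per month.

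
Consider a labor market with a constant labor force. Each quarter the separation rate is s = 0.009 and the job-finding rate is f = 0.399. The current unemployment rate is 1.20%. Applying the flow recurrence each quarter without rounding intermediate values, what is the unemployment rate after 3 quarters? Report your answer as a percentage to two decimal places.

Unemployment rate after three quarters ≈ 2.00%.

With a fixed labor force, u_{t+1} = u_t + s·(1−u_t) − f·u_t = u_t·(1−s−f) + s.
Here 1−s−f = 0.592 and s = 0.009.
u_1 = 0.012000 × 0.592 + 0.009 = 0.016104.
u_2 = 0.016104 × 0.592 + 0.009 = 0.018534.
u_3 = 0.018534 × 0.592 + 0.009 = 0.019972.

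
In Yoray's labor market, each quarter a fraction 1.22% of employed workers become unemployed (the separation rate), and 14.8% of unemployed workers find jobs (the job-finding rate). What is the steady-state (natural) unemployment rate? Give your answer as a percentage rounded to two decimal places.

Steady-state unemployment rate ≈ 7.62%.

At steady state the flows balance: s·E = f·U, so U/(E+U) = s/(s+f).
u* = 1.22 / (1.22 + 14.8) = 1.22 / 16.02 = 7.62%.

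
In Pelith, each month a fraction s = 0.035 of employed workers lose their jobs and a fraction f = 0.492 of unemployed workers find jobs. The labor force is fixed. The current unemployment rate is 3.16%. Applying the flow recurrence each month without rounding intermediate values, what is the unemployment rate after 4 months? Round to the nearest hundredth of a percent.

With a fixed labor force, u_{t+1} = u_t + s·(1−u_t) − f·u_t = u_t·(1−s−f) + s.
Here 1−s−f = 0.473 and s = 0.035.
u_1 = 0.031600 × 0.473 + 0.035 = 0.049947.
u_2 = 0.049947 × 0.473 + 0.035 = 0.058625.
u_3 = 0.058625 × 0.473 + 0.035 = 0.062730.
u_4 = 0.062730 × 0.473 + 0.035 = 0.064671.

Unemployment rate after four months ≈ 6.47%.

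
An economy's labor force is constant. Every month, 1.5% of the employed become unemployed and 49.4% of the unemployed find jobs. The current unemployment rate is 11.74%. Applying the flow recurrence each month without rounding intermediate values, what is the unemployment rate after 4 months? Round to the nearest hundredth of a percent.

With a fixed labor force, u_{t+1} = u_t + s·(1−u_t) − f·u_t = u_t·(1−s−f) + s.
Here 1−s−f = 0.491 and s = 0.015.
u_1 = 0.117400 × 0.491 + 0.015 = 0.072643.
u_2 = 0.072643 × 0.491 + 0.015 = 0.050668.
u_3 = 0.050668 × 0.491 + 0.015 = 0.039878.
u_4 = 0.039878 × 0.491 + 0.015 = 0.034580.

Unemployment rate after four months ≈ 3.46%.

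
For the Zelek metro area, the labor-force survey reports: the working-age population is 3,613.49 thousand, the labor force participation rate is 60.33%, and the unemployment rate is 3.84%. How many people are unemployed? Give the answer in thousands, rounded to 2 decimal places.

About 83.71 thousand are unemployed.

Labor force = 0.6033 × 3,613.49 = 2,180.02 thousand.
Unemployed = 0.0384 × 2,180.02 ≈ 83.71 thousand.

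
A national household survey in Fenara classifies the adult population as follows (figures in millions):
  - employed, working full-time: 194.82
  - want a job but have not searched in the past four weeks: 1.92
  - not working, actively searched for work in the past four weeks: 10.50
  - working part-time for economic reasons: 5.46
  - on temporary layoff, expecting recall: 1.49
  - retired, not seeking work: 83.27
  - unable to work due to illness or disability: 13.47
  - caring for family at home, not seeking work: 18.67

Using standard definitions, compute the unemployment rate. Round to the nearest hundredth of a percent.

Employed = 194.82 + 5.46 = 200.28 million (anyone who worked, including part-time for economic reasons, counts as employed).
Unemployed = 10.50 + 1.49 = 11.99 million (jobless and actively searching, or on temporary layoff).
Labor force = 200.28 + 11.99 = 212.27 million.
Unemployment rate = 11.99 / 212.27 = 5.65%.

Unemployment rate ≈ 5.65%.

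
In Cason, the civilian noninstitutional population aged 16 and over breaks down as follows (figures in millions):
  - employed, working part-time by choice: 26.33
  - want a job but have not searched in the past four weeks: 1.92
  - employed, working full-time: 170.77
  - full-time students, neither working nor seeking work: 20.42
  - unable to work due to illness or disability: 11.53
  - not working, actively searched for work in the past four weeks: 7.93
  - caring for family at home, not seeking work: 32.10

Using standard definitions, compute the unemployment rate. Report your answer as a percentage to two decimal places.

Employed = 26.33 + 170.77 = 197.10 million.
Unemployed = 7.93 million.
Labor force = 197.10 + 7.93 = 205.03 million.
Unemployment rate = 7.93 / 205.03 = 3.87%.

Unemployment rate ≈ 3.87%.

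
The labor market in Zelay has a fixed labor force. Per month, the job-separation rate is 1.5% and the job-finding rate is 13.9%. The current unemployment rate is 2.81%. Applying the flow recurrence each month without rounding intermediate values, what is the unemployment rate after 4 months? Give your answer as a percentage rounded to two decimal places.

Unemployment rate after four months ≈ 6.19%.

With a fixed labor force, u_{t+1} = u_t + s·(1−u_t) − f·u_t = u_t·(1−s−f) + s.
Here 1−s−f = 0.846 and s = 0.015.
u_1 = 0.028100 × 0.846 + 0.015 = 0.038773.
u_2 = 0.038773 × 0.846 + 0.015 = 0.047802.
u_3 = 0.047802 × 0.846 + 0.015 = 0.055440.
u_4 = 0.055440 × 0.846 + 0.015 = 0.061902.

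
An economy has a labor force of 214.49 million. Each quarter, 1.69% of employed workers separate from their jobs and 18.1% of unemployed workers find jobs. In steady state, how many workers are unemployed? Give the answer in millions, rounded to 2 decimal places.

Steady-state unemployment rate u* = s/(s+f) = 1.69/(1.69+18.1) = 0.085397.
Unemployed = u* × labor force = 0.085397 × 214.49 ≈ 18.32 million.

About 18.32 million are unemployed in steady state.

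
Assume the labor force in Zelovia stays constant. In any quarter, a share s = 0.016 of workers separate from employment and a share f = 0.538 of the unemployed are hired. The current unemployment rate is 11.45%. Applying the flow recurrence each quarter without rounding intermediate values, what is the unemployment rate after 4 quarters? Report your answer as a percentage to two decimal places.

Unemployment rate after four quarters ≈ 3.23%.

With a fixed labor force, u_{t+1} = u_t + s·(1−u_t) − f·u_t = u_t·(1−s−f) + s.
Here 1−s−f = 0.446 and s = 0.016.
u_1 = 0.114500 × 0.446 + 0.016 = 0.067067.
u_2 = 0.067067 × 0.446 + 0.016 = 0.045912.
u_3 = 0.045912 × 0.446 + 0.016 = 0.036477.
u_4 = 0.036477 × 0.446 + 0.016 = 0.032269.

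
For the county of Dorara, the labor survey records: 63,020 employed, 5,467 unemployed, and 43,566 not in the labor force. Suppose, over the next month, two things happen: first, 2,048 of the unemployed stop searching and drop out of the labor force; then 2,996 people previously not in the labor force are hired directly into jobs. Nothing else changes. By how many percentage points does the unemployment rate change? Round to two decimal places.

The unemployment rate changes by −3.06 percentage points.

Initially, labor force = 63,020 + 5,467 = 68,487, so u = 5,467/68,487 = 7.98%.
After the first change, unemployed and labor force both fall by 2,048 → E = 63,020, U = 3,419, labor force = 66,439.
After the second change, employed and labor force both rise by 2,996; unemployed unchanged → E = 66,016, U = 3,419, labor force = 69,435.
New unemployment rate = 3,419 / 69,435 = 4.92%.
Change = 4.92% − 7.98% = −3.06 percentage points.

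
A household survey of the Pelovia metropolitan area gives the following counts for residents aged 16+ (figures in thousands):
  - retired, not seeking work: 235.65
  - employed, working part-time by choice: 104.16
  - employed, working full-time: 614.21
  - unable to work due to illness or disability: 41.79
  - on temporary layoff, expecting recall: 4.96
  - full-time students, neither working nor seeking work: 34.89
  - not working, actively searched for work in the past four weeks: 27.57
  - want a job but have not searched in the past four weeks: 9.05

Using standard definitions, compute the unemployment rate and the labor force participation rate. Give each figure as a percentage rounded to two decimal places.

Employed = 104.16 + 614.21 = 718.37 thousand.
Unemployed = 4.96 + 27.57 = 32.53 thousand (jobless and actively searching, or on temporary layoff).
Labor force = 718.37 + 32.53 = 750.90 thousand.
Not in labor force = 235.65 + 41.79 + 34.89 + 9.05 = 321.38 thousand (those not working and not actively searching are outside the labor force — including those who want a job but have given up searching).
Civilian working-age population = 750.90 + 321.38 = 1,072.28 thousand.
Unemployment rate = 32.53 / 750.90 = 4.33%.
Labor force participation rate = 750.90 / 1,072.28 = 70.03%.

Unemployment rate ≈ 4.33%; labor force participation rate ≈ 70.03%.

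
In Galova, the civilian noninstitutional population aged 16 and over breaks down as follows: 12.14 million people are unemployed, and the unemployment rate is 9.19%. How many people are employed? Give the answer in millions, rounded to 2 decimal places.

Labor force = U / u = 12.14 / 0.0919 ≈ 132.10 million.
Employed = labor force − unemployed = 132.10 − 12.14 = 119.96 million.

About 119.96 million are employed.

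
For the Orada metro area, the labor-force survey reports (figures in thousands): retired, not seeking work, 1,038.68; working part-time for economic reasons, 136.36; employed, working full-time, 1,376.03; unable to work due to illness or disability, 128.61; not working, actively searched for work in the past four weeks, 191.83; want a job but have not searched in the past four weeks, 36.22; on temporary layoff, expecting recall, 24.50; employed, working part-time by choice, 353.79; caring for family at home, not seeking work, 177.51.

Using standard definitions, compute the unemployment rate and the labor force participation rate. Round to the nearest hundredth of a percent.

Unemployment rate ≈ 10.39%; labor force participation rate ≈ 60.13%.

Employed = 136.36 + 1,376.03 + 353.79 = 1,866.18 thousand (anyone who worked, including part-time for economic reasons, counts as employed).
Unemployed = 191.83 + 24.50 = 216.33 thousand (jobless and actively searching, or on temporary layoff).
Labor force = 1,866.18 + 216.33 = 2,082.51 thousand.
Not in labor force = 1,038.68 + 128.61 + 36.22 + 177.51 = 1,381.02 thousand (those not working and not actively searching are outside the labor force — including those who want a job but have given up searching).
Civilian working-age population = 2,082.51 + 1,381.02 = 3,463.53 thousand.
Unemployment rate = 216.33 / 2,082.51 = 10.39%.
Labor force participation rate = 2,082.51 / 3,463.53 = 60.13%.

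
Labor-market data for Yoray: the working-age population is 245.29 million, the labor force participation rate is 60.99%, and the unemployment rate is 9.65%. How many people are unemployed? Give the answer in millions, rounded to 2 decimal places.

Labor force = 0.6099 × 245.29 = 149.60 million.
Unemployed = 0.0965 × 149.60 ≈ 14.44 million.

About 14.44 million are unemployed.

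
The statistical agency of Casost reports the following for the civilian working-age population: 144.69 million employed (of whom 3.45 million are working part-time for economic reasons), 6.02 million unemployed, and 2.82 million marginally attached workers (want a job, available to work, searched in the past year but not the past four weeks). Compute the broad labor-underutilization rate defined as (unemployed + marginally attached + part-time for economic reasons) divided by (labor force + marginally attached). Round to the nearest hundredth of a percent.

Labor force = 144.69 + 6.02 = 150.71 million.
Numerator = 6.02 + 2.82 + 3.45 = 12.29 million.
Denominator = 150.71 + 2.82 = 153.53 million.
Broad rate = 12.29 / 153.53 = 8.00%.

Broad underutilization rate ≈ 8.00%.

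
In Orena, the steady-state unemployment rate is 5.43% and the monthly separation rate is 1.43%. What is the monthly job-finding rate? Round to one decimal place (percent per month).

Job-finding rate ≈ 24.9% per month.

From u* = s/(s+f): f = s·(1−u)/u.
f = 1.43 × (1 − 0.0543) / 0.0543 = 1.3524 / 0.0543 ≈ 24.9% per month.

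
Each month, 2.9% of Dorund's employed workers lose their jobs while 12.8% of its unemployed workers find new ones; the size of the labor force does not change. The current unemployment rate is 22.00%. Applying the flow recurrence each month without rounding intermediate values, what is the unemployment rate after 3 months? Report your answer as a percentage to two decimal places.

Unemployment rate after three months ≈ 20.59%.

With a fixed labor force, u_{t+1} = u_t + s·(1−u_t) − f·u_t = u_t·(1−s−f) + s.
Here 1−s−f = 0.843 and s = 0.029.
u_1 = 0.220000 × 0.843 + 0.029 = 0.214460.
u_2 = 0.214460 × 0.843 + 0.029 = 0.209790.
u_3 = 0.209790 × 0.843 + 0.029 = 0.205853.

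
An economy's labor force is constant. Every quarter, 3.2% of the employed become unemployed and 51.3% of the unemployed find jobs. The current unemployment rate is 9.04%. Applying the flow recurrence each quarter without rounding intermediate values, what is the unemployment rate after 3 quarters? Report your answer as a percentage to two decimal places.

With a fixed labor force, u_{t+1} = u_t + s·(1−u_t) − f·u_t = u_t·(1−s−f) + s.
Here 1−s−f = 0.455 and s = 0.032.
u_1 = 0.090400 × 0.455 + 0.032 = 0.073132.
u_2 = 0.073132 × 0.455 + 0.032 = 0.065275.
u_3 = 0.065275 × 0.455 + 0.032 = 0.061700.

Unemployment rate after three quarters ≈ 6.17%.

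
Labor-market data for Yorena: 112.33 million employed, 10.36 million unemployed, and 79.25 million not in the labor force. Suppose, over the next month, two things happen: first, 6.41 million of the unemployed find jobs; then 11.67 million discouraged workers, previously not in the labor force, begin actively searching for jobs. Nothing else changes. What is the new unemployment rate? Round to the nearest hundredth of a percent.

Initially, labor force = 112.33 + 10.36 = 122.69 million, so u = 10.36/122.69 = 8.44%.
After the first change, unemployed falls and employed rises by 6.41; labor force unchanged → E = 118.74, U = 3.95, labor force = 122.69 million.
After the second change, unemployed and labor force both rise by 11.67 → E = 118.74, U = 15.62, labor force = 134.36 million.
New unemployment rate = 15.62 / 134.36 = 11.63%.

New unemployment rate ≈ 11.63%.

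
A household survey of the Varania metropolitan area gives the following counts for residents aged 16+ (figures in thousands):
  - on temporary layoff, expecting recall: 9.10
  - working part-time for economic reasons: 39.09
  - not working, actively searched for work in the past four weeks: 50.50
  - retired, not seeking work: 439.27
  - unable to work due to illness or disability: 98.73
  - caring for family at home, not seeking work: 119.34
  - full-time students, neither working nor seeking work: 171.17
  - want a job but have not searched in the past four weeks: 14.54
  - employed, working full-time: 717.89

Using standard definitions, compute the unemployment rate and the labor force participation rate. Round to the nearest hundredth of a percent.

Unemployment rate ≈ 7.30%; labor force participation rate ≈ 49.20%.

Employed = 39.09 + 717.89 = 756.98 thousand (anyone who worked, including part-time for economic reasons, counts as employed).
Unemployed = 9.10 + 50.50 = 59.60 thousand (jobless and actively searching, or on temporary layoff).
Labor force = 756.98 + 59.60 = 816.58 thousand.
Not in labor force = 439.27 + 98.73 + 119.34 + 171.17 + 14.54 = 843.05 thousand (those not working and not actively searching are outside the labor force — including those who want a job but have given up searching).
Civilian working-age population = 816.58 + 843.05 = 1,659.63 thousand.
Unemployment rate = 59.60 / 816.58 = 7.30%.
Labor force participation rate = 816.58 / 1,659.63 = 49.20%.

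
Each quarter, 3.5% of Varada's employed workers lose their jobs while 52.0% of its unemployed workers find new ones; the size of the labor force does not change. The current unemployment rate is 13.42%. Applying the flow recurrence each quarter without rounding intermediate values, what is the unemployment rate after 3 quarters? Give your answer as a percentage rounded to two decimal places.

With a fixed labor force, u_{t+1} = u_t + s·(1−u_t) − f·u_t = u_t·(1−s−f) + s.
Here 1−s−f = 0.445 and s = 0.035.
u_1 = 0.134200 × 0.445 + 0.035 = 0.094719.
u_2 = 0.094719 × 0.445 + 0.035 = 0.077150.
u_3 = 0.077150 × 0.445 + 0.035 = 0.069332.

Unemployment rate after three quarters ≈ 6.93%.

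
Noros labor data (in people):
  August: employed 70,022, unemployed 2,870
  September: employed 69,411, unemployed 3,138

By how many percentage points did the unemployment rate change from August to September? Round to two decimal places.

The unemployment rate changed by +0.39 percentage points.

August: labor force = 70,022 + 2,870 = 72,892; u = 2,870/72,892 = 3.94%.
September: labor force = 69,411 + 3,138 = 72,549; u = 3,138/72,549 = 4.33%.
Change = 4.33% − 3.94% = +0.39 pp.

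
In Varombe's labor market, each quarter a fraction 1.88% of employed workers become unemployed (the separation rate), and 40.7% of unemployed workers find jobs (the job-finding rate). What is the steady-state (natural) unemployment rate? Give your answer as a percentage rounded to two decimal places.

Steady-state unemployment rate ≈ 4.42%.

At steady state the flows balance: s·E = f·U, so U/(E+U) = s/(s+f).
u* = 1.88 / (1.88 + 40.7) = 1.88 / 42.58 = 4.42%.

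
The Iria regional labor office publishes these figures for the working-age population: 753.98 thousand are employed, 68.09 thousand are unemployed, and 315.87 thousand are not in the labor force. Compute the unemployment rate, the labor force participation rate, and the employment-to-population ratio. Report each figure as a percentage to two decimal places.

Labor force = employed + unemployed = 753.98 + 68.09 = 822.07 thousand.
Working-age population = 822.07 + 315.87 = 1,137.94 thousand.
Unemployment rate = 68.09 / 822.07 = 8.28%.
Labor force participation rate = 822.07 / 1,137.94 = 72.24%.
Employment-population ratio = 753.98 / 1,137.94 = 66.26%.

Unemployment rate ≈ 8.28%; labor force participation rate ≈ 72.24%; employment-population ratio ≈ 66.26%.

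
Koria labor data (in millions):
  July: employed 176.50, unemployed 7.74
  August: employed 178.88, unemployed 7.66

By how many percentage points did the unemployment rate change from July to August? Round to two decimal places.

July: labor force = 176.50 + 7.74 = 184.24; u = 7.74/184.24 = 4.20%.
August: labor force = 178.88 + 7.66 = 186.54; u = 7.66/186.54 = 4.11%.
Change = 4.11% − 4.20% = −0.09 pp.

The unemployment rate changed by −0.09 percentage points.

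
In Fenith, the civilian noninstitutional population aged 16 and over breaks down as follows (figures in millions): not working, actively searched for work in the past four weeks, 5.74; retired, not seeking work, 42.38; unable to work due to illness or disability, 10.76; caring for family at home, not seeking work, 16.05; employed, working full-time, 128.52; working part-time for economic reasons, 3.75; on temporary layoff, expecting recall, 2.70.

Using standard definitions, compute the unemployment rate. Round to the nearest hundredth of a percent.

Employed = 128.52 + 3.75 = 132.27 million (anyone who worked, including part-time for economic reasons, counts as employed).
Unemployed = 5.74 + 2.70 = 8.44 million (jobless and actively searching, or on temporary layoff).
Labor force = 132.27 + 8.44 = 140.71 million.
Unemployment rate = 8.44 / 140.71 = 6.00%.

Unemployment rate ≈ 6.00%.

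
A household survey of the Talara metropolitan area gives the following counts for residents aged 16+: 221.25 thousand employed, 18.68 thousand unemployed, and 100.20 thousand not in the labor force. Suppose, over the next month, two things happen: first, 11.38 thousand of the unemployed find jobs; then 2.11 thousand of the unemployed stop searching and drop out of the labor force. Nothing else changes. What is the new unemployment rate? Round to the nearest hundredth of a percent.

Initially, labor force = 221.25 + 18.68 = 239.93 thousand, so u = 18.68/239.93 = 7.79%.
After the first change, unemployed falls and employed rises by 11.38; labor force unchanged → E = 232.63, U = 7.30, labor force = 239.93 thousand.
After the second change, unemployed and labor force both fall by 2.11 → E = 232.63, U = 5.19, labor force = 237.82 thousand.
New unemployment rate = 5.19 / 237.82 = 2.18%.

New unemployment rate ≈ 2.18%.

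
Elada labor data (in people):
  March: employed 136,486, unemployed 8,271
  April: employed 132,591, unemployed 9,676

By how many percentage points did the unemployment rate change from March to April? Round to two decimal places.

The unemployment rate changed by +1.09 percentage points.

March: labor force = 136,486 + 8,271 = 144,757; u = 8,271/144,757 = 5.71%.
April: labor force = 132,591 + 9,676 = 142,267; u = 9,676/142,267 = 6.80%.
Change = 6.80% − 5.71% = +1.09 pp.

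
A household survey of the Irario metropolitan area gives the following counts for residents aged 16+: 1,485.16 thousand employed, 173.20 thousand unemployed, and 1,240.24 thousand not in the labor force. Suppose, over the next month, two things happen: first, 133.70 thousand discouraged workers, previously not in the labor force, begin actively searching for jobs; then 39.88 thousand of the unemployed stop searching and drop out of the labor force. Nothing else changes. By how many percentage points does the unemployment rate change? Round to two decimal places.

The unemployment rate changes by +4.80 percentage points.

Initially, labor force = 1,485.16 + 173.20 = 1,658.36 thousand, so u = 173.20/1,658.36 = 10.44%.
After the first change, unemployed and labor force both rise by 133.70 → E = 1,485.16, U = 306.90, labor force = 1,792.06 thousand.
After the second change, unemployed and labor force both fall by 39.88 → E = 1,485.16, U = 267.02, labor force = 1,752.18 thousand.
New unemployment rate = 267.02 / 1,752.18 = 15.24%.
Change = 15.24% − 10.44% = +4.80 percentage points.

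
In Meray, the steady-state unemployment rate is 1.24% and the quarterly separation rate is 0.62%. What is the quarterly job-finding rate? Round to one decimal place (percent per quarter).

Job-finding rate ≈ 49.4% per quarter.

From u* = s/(s+f): f = s·(1−u)/u.
f = 0.62 × (1 − 0.0124) / 0.0124 = 0.6123 / 0.0124 ≈ 49.4% per quarter.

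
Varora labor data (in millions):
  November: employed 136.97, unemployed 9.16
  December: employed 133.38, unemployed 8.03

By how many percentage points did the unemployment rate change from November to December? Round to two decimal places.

The unemployment rate changed by −0.59 percentage points.

November: labor force = 136.97 + 9.16 = 146.13; u = 9.16/146.13 = 6.27%.
December: labor force = 133.38 + 8.03 = 141.41; u = 8.03/141.41 = 5.68%.
Change = 5.68% − 6.27% = −0.59 pp.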